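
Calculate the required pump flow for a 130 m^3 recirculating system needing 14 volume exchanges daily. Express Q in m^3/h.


Daily recirculation volume = 130 m^3 * 14 = 1820 m^3/day
Flow rate Q = daily volume / 24 h = 1820 / 24 = 75.8333 m^3/h

75.8333 m^3/h


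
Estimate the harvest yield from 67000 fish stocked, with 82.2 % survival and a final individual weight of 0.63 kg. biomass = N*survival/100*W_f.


Survivors = 67000 * 82.2/100 = 55074 fish
Harvest biomass = survivors * W_f = 55074 * 0.63 = 34696.62 kg

34696.62 kg


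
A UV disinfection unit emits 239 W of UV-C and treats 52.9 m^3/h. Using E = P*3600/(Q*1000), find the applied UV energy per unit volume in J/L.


Energy delivered per hour = 239 W * 3600 s = 860400 J/h
Volume treated per hour = 52.9 m^3/h * 1000 = 52900 L/h
dose = 860400 / 52900 = 16.2647 J/L

16.2647 J/L


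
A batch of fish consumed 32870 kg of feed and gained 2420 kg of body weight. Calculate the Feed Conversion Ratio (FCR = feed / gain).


FCR = feed consumed / weight gained
FCR = 32870 kg / 2420 kg = 13.5826

13.5826


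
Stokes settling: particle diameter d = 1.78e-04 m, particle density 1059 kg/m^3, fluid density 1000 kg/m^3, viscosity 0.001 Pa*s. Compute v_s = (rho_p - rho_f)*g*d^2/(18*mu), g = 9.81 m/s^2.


Density difference: rho_p - rho_f = 1059 - 1000 = 59 kg/m^3
d^2 = (1.78e-04)^2 = 3.1684e-08 m^2
Numerator = (rho_p - rho_f) * g * d^2 = 59 * 9.81 * 3.1684e-08 = 1.8338382e-05
Denominator = 18 * mu = 18 * 0.001 = 0.018
v_s = 1.8338382e-05 / 0.018 = 0.0010188 m/s
Check: Re = rho_f * v_s * d / mu = 1000 * 0.0010188 * 1.78e-04 / 0.001 = 0.181 < 1, so Stokes' law applies.

0.0010188 m/s


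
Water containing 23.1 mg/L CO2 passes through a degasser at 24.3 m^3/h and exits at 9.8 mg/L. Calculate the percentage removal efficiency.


CO2_out / CO2_in = 9.8 / 23.1 = 0.42424242
Fraction remaining = 0.42424242
efficiency = (1 - 0.42424242) * 100 = 57.5758 %

57.5758 %


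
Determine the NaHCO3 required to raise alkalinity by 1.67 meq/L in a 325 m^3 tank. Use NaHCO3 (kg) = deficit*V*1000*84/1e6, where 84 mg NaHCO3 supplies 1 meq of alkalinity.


Tank volume in L = 325 m^3 * 1000 = 325000 L
Total meq required = 1.67 meq/L * 325000 L = 542750 meq
NaHCO3 mass = 542750 meq * 84 mg/meq / 1e6 = 45.591 kg

45.591 kg


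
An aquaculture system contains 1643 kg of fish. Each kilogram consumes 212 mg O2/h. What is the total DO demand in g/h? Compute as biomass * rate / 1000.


Total O2 consumption (mg/h) = 1643 kg * 212 mg/(kg*h) = 348316 mg/h
Convert to g/h: 348316 / 1000 = 348.316 g/h

348.316 g/h


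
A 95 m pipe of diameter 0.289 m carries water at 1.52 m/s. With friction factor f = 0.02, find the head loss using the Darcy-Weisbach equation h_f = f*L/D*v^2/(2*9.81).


v^2 = 1.52^2 = 2.3104 m^2/s^2
L/D = 95/0.289 = 328.71972
h_f = f*(L/D)*v^2/(2g) = 0.02 * 328.71972 * 2.3104 / 19.62 = 0.774184 m

0.774184 m


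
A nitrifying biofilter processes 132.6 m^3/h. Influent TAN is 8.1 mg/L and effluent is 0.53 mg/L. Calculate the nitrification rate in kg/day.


Concentration drop: TAN_in - TAN_out = 8.1 - 0.53 = 7.57 mg/L
Hourly TAN removed = Q * dTAN = 132.6 m^3/h * 7.57 mg/L = 1003.782 g/h  (m^3/h * mg/L = g/h)
Daily TAN removed = 1003.782 * 24 = 24090.768 g/day
Convert to kg/day: 24090.768 / 1000 = 24.090768 kg/day

24.090768 kg/day


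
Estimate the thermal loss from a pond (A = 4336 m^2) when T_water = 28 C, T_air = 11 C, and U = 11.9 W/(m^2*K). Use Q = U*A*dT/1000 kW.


Temperature difference dT = 28 - 11 = 17 K
Heat loss (W) = U * A * dT = 11.9 * 4336 * 17 = 877172.8 W
Convert to kW: 877172.8 / 1000 = 877.1728 kW

877.1728 kW


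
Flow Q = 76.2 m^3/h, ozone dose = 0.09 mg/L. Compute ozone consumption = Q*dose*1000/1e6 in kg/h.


O3 demand (mg/h) = Q * dose * 1000 = 76.2 * 0.09 * 1000 = 6858 mg/h
Convert mg to kg: 6858 / 1e6 = 0.006858 kg/h

0.006858 kg/h


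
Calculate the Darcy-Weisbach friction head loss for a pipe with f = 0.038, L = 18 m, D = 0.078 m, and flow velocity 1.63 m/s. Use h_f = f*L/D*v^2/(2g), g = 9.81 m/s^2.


v^2 = 1.63^2 = 2.6569 m^2/s^2
L/D = 18/0.078 = 230.76923
h_f = f*(L/D)*v^2/(2g) = 0.038 * 230.76923 * 2.6569 / 19.62 = 1.18751 m

1.18751 m


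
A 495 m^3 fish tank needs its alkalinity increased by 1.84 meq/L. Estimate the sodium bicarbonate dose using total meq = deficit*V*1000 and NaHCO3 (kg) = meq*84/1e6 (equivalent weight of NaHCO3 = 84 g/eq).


Tank volume in L = 495 m^3 * 1000 = 495000 L
Total meq required = 1.84 meq/L * 495000 L = 910800 meq
NaHCO3 mass = 910800 meq * 84 mg/meq / 1e6 = 76.5072 kg

76.5072 kg


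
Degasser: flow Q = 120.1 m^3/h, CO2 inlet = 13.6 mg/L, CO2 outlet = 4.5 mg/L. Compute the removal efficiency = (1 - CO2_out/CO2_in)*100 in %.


CO2_out / CO2_in = 4.5 / 13.6 = 0.33088235
Fraction remaining = 0.33088235
efficiency = (1 - 0.33088235) * 100 = 66.9118 %

66.9118 %


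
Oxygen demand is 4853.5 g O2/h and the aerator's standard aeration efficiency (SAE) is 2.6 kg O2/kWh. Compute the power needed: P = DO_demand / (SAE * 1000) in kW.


SAE in g O2/kWh = 2.6 * 1000 = 2600 g/kWh
P = DO_demand / SAE_g = 4853.5 / 2600 = 1.86673 kW

1.86673 kW


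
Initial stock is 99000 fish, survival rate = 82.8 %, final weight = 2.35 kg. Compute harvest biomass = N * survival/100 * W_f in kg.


Survivors = 99000 * 82.8/100 = 81972 fish
Harvest biomass = survivors * W_f = 81972 * 2.35 = 192634.2 kg

192634.2 kg


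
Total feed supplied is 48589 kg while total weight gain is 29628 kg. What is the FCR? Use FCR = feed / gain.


FCR = feed consumed / weight gained
FCR = 48589 kg / 29628 kg = 1.63997

1.63997


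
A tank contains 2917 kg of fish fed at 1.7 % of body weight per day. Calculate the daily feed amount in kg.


Feeding rate fraction = 1.7% / 100 = 0.017
Daily feed = 2917 kg * 0.017 = 49.589 kg/day

49.589 kg/day


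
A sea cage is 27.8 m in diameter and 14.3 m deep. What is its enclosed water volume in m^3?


r = d/2 = 27.8/2 = 13.9 m
Base area = pi*r^2 = pi*13.9^2 = 606.98712 m^2
Volume = 606.98712 * 14.3 = 8679.92 m^3

8679.92 m^3


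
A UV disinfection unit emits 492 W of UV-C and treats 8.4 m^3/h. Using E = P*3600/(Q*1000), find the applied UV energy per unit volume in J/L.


Energy delivered per hour = 492 W * 3600 s = 1771200 J/h
Volume treated per hour = 8.4 m^3/h * 1000 = 8400 L/h
dose = 1771200 / 8400 = 210.857 J/L

210.857 J/L


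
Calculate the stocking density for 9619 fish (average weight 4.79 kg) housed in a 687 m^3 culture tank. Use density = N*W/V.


Total biomass = 9619 fish * 4.79 kg = 46075.01 kg
Density = total biomass / volume = 46075.01 / 687 = 67.067 kg/m^3

67.067 kg/m^3


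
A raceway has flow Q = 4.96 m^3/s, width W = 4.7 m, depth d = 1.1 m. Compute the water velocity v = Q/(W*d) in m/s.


Cross-sectional area = W * d = 4.7 * 1.1 = 5.17 m^2
Velocity = Q / A = 4.96 / 5.17 = 0.959381 m/s

0.959381 m/s


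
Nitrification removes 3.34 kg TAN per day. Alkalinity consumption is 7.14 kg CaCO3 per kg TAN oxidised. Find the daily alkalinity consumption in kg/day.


Alkalinity factor: 7.14 kg CaCO3 consumed per kg TAN nitrified
alk = 3.34 kg TAN * 7.14 = 23.8476 kg CaCO3/day

23.8476 kg CaCO3/day


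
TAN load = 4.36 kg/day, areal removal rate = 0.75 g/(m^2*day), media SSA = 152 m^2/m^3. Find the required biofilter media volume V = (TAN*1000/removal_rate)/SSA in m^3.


A = 4.36*1000 / 0.75 = 5813.3333 m^2
V = 5813.3333 / 152 = 38.2456

38.2456 m^3


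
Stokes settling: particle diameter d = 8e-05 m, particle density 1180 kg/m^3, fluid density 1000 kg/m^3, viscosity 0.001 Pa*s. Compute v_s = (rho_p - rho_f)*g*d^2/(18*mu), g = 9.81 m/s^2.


Density difference: rho_p - rho_f = 1180 - 1000 = 180 kg/m^3
d^2 = (8e-05)^2 = 6.4e-09 m^2
Numerator = (rho_p - rho_f) * g * d^2 = 180 * 9.81 * 6.4e-09 = 1.130112e-05
Denominator = 18 * mu = 18 * 0.001 = 0.018
v_s = 1.130112e-05 / 0.018 = 6.2784e-04 m/s
Check: Re = rho_f * v_s * d / mu = 1000 * 6.2784e-04 * 8e-05 / 0.001 = 0.0502 < 1, so Stokes' law applies.

6.2784e-04 m/s


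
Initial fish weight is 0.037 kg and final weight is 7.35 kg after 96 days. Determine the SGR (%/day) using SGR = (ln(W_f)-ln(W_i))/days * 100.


ln(W_f) = ln(7.35) = 1.9947003
ln(W_i) = ln(0.037) = -3.2968374
ln(W_f) - ln(W_i) = 1.9947003 - -3.2968374 = 5.2915377
SGR = 5.2915377 / 96 * 100 = 5.51202 %/day

5.51202 %/day


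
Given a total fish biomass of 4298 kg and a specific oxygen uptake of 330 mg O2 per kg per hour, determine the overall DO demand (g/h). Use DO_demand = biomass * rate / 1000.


Total O2 consumption (mg/h) = 4298 kg * 330 mg/(kg*h) = 1418340 mg/h
Convert to g/h: 1418340 / 1000 = 1418.34 g/h

1418.34 g/h


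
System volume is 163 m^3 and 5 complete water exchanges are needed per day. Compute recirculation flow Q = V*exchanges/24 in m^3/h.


Daily recirculation volume = 163 m^3 * 5 = 815 m^3/day
Flow rate Q = daily volume / 24 h = 815 / 24 = 33.9583 m^3/h

33.9583 m^3/h


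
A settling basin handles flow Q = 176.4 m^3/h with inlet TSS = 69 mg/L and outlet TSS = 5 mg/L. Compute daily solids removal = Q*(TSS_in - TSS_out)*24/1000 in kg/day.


Concentration drop: TSS_in - TSS_out = 69 - 5 = 64 mg/L
Hourly solids removed = Q * dTSS = 176.4 m^3/h * 64 mg/L = 11289.6 g/h  (m^3/h * mg/L = g/h)
Daily solids removed = 11289.6 * 24 = 270950.4 g/day
Convert g to kg: 270950.4 / 1000 = 270.9504 kg/day

270.9504 kg/day


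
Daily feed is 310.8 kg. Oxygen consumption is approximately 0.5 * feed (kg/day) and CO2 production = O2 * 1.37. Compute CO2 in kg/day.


O2 = 310.8 * 0.5 = 155.4
CO2 = 155.4 * 1.37 = 212.898

212.898 kg/day


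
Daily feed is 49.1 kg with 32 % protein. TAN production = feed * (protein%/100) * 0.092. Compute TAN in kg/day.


Protein in feed = 49.1 * 32/100 = 15.712 kg/day
TAN = protein * 0.092 = 15.712 * 0.092 = 1.445504 kg/day

1.445504 kg/day


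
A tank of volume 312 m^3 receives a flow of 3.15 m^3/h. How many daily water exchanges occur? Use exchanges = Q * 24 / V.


Daily flow volume = 3.15 m^3/h * 24 h = 75.6 m^3/day
Exchanges = daily flow / tank volume = 75.6 / 312 = 0.242308 exchanges/day

0.242308 exchanges/day


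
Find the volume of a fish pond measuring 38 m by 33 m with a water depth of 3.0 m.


Base area = L * W = 38 * 33 = 1254 m^2
Volume = area * depth = 1254 * 3.0 = 3762 m^3

3762 m^3


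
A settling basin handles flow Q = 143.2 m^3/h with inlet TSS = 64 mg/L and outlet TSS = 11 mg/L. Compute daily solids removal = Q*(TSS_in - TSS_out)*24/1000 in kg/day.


Concentration drop: TSS_in - TSS_out = 64 - 11 = 53 mg/L
Hourly solids removed = Q * dTSS = 143.2 m^3/h * 53 mg/L = 7589.6 g/h  (m^3/h * mg/L = g/h)
Daily solids removed = 7589.6 * 24 = 182150.4 g/day
Convert g to kg: 182150.4 / 1000 = 182.1504 kg/day

182.1504 kg/day


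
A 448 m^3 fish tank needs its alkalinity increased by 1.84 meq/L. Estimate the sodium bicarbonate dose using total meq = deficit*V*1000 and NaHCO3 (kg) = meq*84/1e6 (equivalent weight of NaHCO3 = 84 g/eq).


Tank volume in L = 448 m^3 * 1000 = 448000 L
Total meq required = 1.84 meq/L * 448000 L = 824320 meq
NaHCO3 mass = 824320 meq * 84 mg/meq / 1e6 = 69.2429 kg

69.2429 kg


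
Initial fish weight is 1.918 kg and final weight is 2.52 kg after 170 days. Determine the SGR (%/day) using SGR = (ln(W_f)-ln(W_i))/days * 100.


ln(W_f) = ln(2.52) = 0.9242589
ln(W_i) = ln(1.918) = 0.65128298
ln(W_f) - ln(W_i) = 0.9242589 - 0.65128298 = 0.27297592
SGR = 0.27297592 / 170 * 100 = 0.160574 %/day

0.160574 %/day


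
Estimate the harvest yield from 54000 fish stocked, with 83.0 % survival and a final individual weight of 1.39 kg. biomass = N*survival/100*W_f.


Survivors = 54000 * 83.0/100 = 44820 fish
Harvest biomass = survivors * W_f = 44820 * 1.39 = 62299.8 kg

62299.8 kg


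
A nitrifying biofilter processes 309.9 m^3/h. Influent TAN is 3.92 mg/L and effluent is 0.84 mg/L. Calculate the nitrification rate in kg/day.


Concentration drop: TAN_in - TAN_out = 3.92 - 0.84 = 3.08 mg/L
Hourly TAN removed = Q * dTAN = 309.9 m^3/h * 3.08 mg/L = 954.492 g/h  (m^3/h * mg/L = g/h)
Daily TAN removed = 954.492 * 24 = 22907.808 g/day
Convert to kg/day: 22907.808 / 1000 = 22.907808 kg/day

22.907808 kg/day


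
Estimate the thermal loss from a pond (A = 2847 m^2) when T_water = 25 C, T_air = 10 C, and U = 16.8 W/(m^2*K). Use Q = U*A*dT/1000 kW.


Temperature difference dT = 25 - 10 = 15 K
Heat loss (W) = U * A * dT = 16.8 * 2847 * 15 = 717444 W
Convert to kW: 717444 / 1000 = 717.444 kW

717.444 kW


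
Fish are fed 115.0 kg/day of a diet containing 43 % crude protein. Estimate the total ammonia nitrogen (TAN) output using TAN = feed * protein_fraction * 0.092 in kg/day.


Protein in feed = 115.0 * 43/100 = 49.45 kg/day
TAN = protein * 0.092 = 49.45 * 0.092 = 4.5494 kg/day

4.5494 kg/day


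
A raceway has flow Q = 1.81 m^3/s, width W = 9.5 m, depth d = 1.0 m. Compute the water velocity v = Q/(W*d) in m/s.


Cross-sectional area = W * d = 9.5 * 1.0 = 9.5 m^2
Velocity = Q / A = 1.81 / 9.5 = 0.190526 m/s

0.190526 m/s


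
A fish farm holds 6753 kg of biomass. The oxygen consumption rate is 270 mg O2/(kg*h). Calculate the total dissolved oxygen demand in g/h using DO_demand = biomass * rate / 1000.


Total O2 consumption (mg/h) = 6753 kg * 270 mg/(kg*h) = 1823310 mg/h
Convert to g/h: 1823310 / 1000 = 1823.31 g/h

1823.31 g/h


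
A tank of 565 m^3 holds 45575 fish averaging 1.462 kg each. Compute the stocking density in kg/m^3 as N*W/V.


Total biomass = 45575 fish * 1.462 kg = 66630.65 kg
Density = total biomass / volume = 66630.65 / 565 = 117.93 kg/m^3

117.93 kg/m^3


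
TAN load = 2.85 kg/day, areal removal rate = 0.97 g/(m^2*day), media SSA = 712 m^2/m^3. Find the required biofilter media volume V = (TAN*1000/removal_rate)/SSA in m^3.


A = 2.85*1000 / 0.97 = 2938.1443 m^2
V = 2938.1443 / 712 = 4.12661

4.12661 m^3


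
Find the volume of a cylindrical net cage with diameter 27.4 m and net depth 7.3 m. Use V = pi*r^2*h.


r = d/2 = 27.4/2 = 13.7 m
Base area = pi*r^2 = pi*13.7^2 = 589.64553 m^2
Volume = 589.64553 * 7.3 = 4304.41 m^3

4304.41 m^3


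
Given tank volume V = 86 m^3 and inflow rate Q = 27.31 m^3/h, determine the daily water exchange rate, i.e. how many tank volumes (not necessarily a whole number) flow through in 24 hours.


Daily flow volume = 27.31 m^3/h * 24 h = 655.44 m^3/day
Exchanges = daily flow / tank volume = 655.44 / 86 = 7.6214 exchanges/day

7.6214 exchanges/day


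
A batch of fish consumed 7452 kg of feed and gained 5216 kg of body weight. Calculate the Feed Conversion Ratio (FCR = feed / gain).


FCR = feed consumed / weight gained
FCR = 7452 kg / 5216 kg = 1.42868

1.42868


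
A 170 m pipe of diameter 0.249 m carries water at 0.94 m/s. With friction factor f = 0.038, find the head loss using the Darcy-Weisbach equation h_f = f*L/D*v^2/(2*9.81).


v^2 = 0.94^2 = 0.8836 m^2/s^2
L/D = 170/0.249 = 682.73092
h_f = f*(L/D)*v^2/(2g) = 0.038 * 682.73092 * 0.8836 / 19.62 = 1.1684 m

1.1684 m


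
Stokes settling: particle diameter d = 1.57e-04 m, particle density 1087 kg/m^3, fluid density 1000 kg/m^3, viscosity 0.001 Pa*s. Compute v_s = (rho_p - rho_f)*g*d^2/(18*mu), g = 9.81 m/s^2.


Density difference: rho_p - rho_f = 1087 - 1000 = 87 kg/m^3
d^2 = (1.57e-04)^2 = 2.4649e-08 m^2
Numerator = (rho_p - rho_f) * g * d^2 = 87 * 9.81 * 2.4649e-08 = 2.1037182e-05
Denominator = 18 * mu = 18 * 0.001 = 0.018
v_s = 2.1037182e-05 / 0.018 = 0.00116873 m/s
Check: Re = rho_f * v_s * d / mu = 1000 * 0.00116873 * 1.57e-04 / 0.001 = 0.183 < 1, so Stokes' law applies.

0.00116873 m/s


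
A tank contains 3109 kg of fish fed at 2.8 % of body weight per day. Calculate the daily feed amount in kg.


Feeding rate fraction = 2.8% / 100 = 0.028
Daily feed = 3109 kg * 0.028 = 87.052 kg/day

87.052 kg/day


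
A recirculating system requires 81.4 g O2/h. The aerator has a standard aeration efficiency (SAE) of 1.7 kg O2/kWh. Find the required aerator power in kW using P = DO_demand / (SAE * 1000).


SAE in g O2/kWh = 1.7 * 1000 = 1700 g/kWh
P = DO_demand / SAE_g = 81.4 / 1700 = 0.0478824 kW

0.0478824 kW


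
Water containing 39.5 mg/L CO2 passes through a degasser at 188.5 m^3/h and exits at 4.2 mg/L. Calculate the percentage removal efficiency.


CO2_out / CO2_in = 4.2 / 39.5 = 0.10632911
Fraction remaining = 0.10632911
efficiency = (1 - 0.10632911) * 100 = 89.3671 %

89.3671 %


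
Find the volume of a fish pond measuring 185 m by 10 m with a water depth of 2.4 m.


Base area = L * W = 185 * 10 = 1850 m^2
Volume = area * depth = 1850 * 2.4 = 4440 m^3

4440 m^3


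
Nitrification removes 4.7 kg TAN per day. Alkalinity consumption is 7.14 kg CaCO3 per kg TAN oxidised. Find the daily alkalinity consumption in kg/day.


Alkalinity factor: 7.14 kg CaCO3 consumed per kg TAN nitrified
alk = 4.7 kg TAN * 7.14 = 33.558 kg CaCO3/day

33.558 kg CaCO3/day


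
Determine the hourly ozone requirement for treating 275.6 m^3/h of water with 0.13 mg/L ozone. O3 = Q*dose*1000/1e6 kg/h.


O3 demand (mg/h) = Q * dose * 1000 = 275.6 * 0.13 * 1000 = 35828 mg/h
Convert mg to kg: 35828 / 1e6 = 0.035828 kg/h

0.035828 kg/h


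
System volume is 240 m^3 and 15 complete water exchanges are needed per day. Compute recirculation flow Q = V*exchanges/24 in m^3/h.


Daily recirculation volume = 240 m^3 * 15 = 3600 m^3/day
Flow rate Q = daily volume / 24 h = 3600 / 24 = 150 m^3/h

150 m^3/h


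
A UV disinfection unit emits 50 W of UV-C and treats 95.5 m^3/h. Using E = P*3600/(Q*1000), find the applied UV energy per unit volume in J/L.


Energy delivered per hour = 50 W * 3600 s = 180000 J/h
Volume treated per hour = 95.5 m^3/h * 1000 = 95500 L/h
dose = 180000 / 95500 = 1.88482 J/L

1.88482 J/L


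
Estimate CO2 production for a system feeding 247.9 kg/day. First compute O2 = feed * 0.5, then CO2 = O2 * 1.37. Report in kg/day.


O2 = 247.9 * 0.5 = 123.95
CO2 = 123.95 * 1.37 = 169.8115

169.8115 kg/day


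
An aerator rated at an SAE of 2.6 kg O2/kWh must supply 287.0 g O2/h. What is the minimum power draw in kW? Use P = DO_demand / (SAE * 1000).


SAE in g O2/kWh = 2.6 * 1000 = 2600 g/kWh
P = DO_demand / SAE_g = 287.0 / 2600 = 0.110385 kW

0.110385 kW


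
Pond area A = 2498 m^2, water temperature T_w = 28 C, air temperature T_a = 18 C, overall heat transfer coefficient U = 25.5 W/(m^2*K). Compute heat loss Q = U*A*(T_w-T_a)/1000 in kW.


Temperature difference dT = 28 - 18 = 10 K
Heat loss (W) = U * A * dT = 25.5 * 2498 * 10 = 636990 W
Convert to kW: 636990 / 1000 = 636.99 kW

636.99 kW


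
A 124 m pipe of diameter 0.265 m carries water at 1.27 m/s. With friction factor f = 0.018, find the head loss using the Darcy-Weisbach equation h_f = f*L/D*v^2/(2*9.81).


v^2 = 1.27^2 = 1.6129 m^2/s^2
L/D = 124/0.265 = 467.92453
h_f = f*(L/D)*v^2/(2g) = 0.018 * 467.92453 * 1.6129 / 19.62 = 0.6924 m

0.6924 m


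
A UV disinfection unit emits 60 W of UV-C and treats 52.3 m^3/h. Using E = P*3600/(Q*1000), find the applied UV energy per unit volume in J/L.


Energy delivered per hour = 60 W * 3600 s = 216000 J/h
Volume treated per hour = 52.3 m^3/h * 1000 = 52300 L/h
dose = 216000 / 52300 = 4.13002 J/L

4.13002 J/L


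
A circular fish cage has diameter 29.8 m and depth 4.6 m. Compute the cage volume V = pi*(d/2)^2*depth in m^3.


r = d/2 = 29.8/2 = 14.9 m
Base area = pi*r^2 = pi*14.9^2 = 697.46499 m^2
Volume = 697.46499 * 4.6 = 3208.34 m^3

3208.34 m^3


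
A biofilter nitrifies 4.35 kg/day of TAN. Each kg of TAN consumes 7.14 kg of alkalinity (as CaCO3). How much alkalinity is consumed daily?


Alkalinity factor: 7.14 kg CaCO3 consumed per kg TAN nitrified
alk = 4.35 kg TAN * 7.14 = 31.059 kg CaCO3/day

31.059 kg CaCO3/day


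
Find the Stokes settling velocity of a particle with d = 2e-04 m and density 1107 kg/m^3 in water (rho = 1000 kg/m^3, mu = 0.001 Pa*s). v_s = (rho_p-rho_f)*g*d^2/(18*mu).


Density difference: rho_p - rho_f = 1107 - 1000 = 107 kg/m^3
d^2 = (2e-04)^2 = 4e-08 m^2
Numerator = (rho_p - rho_f) * g * d^2 = 107 * 9.81 * 4e-08 = 4.19868e-05
Denominator = 18 * mu = 18 * 0.001 = 0.018
v_s = 4.19868e-05 / 0.018 = 0.0023326 m/s
Check: Re = rho_f * v_s * d / mu = 1000 * 0.0023326 * 2e-04 / 0.001 = 0.467 < 1, so Stokes' law applies.

0.0023326 m/s


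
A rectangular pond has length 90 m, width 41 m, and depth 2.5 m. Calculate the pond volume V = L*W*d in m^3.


Base area = L * W = 90 * 41 = 3690 m^2
Volume = area * depth = 3690 * 2.5 = 9225 m^3

9225 m^3


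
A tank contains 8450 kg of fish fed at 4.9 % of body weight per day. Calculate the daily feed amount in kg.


Feeding rate fraction = 4.9% / 100 = 0.049
Daily feed = 8450 kg * 0.049 = 414.05 kg/day

414.05 kg/day


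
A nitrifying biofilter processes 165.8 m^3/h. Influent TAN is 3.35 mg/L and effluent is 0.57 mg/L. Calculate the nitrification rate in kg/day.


Concentration drop: TAN_in - TAN_out = 3.35 - 0.57 = 2.78 mg/L
Hourly TAN removed = Q * dTAN = 165.8 m^3/h * 2.78 mg/L = 460.924 g/h  (m^3/h * mg/L = g/h)
Daily TAN removed = 460.924 * 24 = 11062.176 g/day
Convert to kg/day: 11062.176 / 1000 = 11.062176 kg/day

11.062176 kg/day


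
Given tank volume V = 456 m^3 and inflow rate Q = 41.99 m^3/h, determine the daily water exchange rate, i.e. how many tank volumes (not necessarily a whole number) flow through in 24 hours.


Daily flow volume = 41.99 m^3/h * 24 h = 1007.76 m^3/day
Exchanges = daily flow / tank volume = 1007.76 / 456 = 2.21 exchanges/day

2.21 exchanges/day


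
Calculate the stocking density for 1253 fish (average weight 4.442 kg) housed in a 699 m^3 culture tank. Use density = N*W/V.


Total biomass = 1253 fish * 4.442 kg = 5565.826 kg
Density = total biomass / volume = 5565.826 / 699 = 7.96256 kg/m^3

7.96256 kg/m^3


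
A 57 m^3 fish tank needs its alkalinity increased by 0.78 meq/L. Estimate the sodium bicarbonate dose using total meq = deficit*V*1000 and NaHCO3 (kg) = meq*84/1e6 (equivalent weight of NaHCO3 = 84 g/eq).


Tank volume in L = 57 m^3 * 1000 = 57000 L
Total meq required = 0.78 meq/L * 57000 L = 44460 meq
NaHCO3 mass = 44460 meq * 84 mg/meq / 1e6 = 3.73464 kg

3.73464 kg


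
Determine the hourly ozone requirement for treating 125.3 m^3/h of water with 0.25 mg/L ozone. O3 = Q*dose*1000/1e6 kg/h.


O3 demand (mg/h) = Q * dose * 1000 = 125.3 * 0.25 * 1000 = 31325 mg/h
Convert mg to kg: 31325 / 1e6 = 0.031325 kg/h

0.031325 kg/h


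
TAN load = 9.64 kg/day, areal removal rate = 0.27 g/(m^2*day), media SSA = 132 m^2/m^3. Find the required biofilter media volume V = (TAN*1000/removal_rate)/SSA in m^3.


A = 9.64*1000 / 0.27 = 35703.704 m^2
V = 35703.704 / 132 = 270.483

270.483 m^3


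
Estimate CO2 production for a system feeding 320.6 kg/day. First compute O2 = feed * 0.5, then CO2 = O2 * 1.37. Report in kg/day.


O2 = 320.6 * 0.5 = 160.3
CO2 = 160.3 * 1.37 = 219.611

219.611 kg/day


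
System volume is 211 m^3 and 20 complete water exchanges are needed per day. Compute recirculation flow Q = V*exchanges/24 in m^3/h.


Daily recirculation volume = 211 m^3 * 20 = 4220 m^3/day
Flow rate Q = daily volume / 24 h = 4220 / 24 = 175.833 m^3/h

175.833 m^3/h


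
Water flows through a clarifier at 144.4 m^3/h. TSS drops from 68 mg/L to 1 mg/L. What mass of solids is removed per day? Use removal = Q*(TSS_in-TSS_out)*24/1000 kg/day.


Concentration drop: TSS_in - TSS_out = 68 - 1 = 67 mg/L
Hourly solids removed = Q * dTSS = 144.4 m^3/h * 67 mg/L = 9674.8 g/h  (m^3/h * mg/L = g/h)
Daily solids removed = 9674.8 * 24 = 232195.2 g/day
Convert g to kg: 232195.2 / 1000 = 232.1952 kg/day

232.1952 kg/day


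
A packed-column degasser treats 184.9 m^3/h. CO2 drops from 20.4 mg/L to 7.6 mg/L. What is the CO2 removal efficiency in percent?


CO2_out / CO2_in = 7.6 / 20.4 = 0.37254902
Fraction remaining = 0.37254902
efficiency = (1 - 0.37254902) * 100 = 62.7451 %

62.7451 %


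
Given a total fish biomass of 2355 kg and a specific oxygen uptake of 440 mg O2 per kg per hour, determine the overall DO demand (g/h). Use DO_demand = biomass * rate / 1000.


Total O2 consumption (mg/h) = 2355 kg * 440 mg/(kg*h) = 1036200 mg/h
Convert to g/h: 1036200 / 1000 = 1036.2 g/h

1036.2 g/h


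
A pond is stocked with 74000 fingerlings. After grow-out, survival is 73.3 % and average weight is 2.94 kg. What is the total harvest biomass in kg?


Survivors = 74000 * 73.3/100 = 54242 fish
Harvest biomass = survivors * W_f = 54242 * 2.94 = 159471.48 kg

159471.48 kg


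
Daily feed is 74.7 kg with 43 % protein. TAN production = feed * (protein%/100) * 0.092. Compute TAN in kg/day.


Protein in feed = 74.7 * 43/100 = 32.121 kg/day
TAN = protein * 0.092 = 32.121 * 0.092 = 2.955132 kg/day

2.955132 kg/day


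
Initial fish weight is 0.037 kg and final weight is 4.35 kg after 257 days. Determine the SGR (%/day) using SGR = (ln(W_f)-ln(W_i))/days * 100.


ln(W_f) = ln(4.35) = 1.4701758
ln(W_i) = ln(0.037) = -3.2968374
ln(W_f) - ln(W_i) = 1.4701758 - -3.2968374 = 4.7670132
SGR = 4.7670132 / 257 * 100 = 1.85487 %/day

1.85487 %/day


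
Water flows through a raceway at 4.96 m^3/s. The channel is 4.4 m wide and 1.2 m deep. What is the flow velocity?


Cross-sectional area = W * d = 4.4 * 1.2 = 5.28 m^2
Velocity = Q / A = 4.96 / 5.28 = 0.939394 m/s

0.939394 m/s


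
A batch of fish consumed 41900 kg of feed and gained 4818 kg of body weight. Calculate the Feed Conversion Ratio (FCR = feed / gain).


FCR = feed consumed / weight gained
FCR = 41900 kg / 4818 kg = 8.69655

8.69655


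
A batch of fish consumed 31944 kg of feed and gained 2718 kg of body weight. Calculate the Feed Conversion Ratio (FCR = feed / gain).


FCR = feed consumed / weight gained
FCR = 31944 kg / 2718 kg = 11.7528

11.7528


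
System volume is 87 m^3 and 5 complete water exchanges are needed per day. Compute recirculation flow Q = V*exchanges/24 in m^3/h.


Daily recirculation volume = 87 m^3 * 5 = 435 m^3/day
Flow rate Q = daily volume / 24 h = 435 / 24 = 18.125 m^3/h

18.125 m^3/h


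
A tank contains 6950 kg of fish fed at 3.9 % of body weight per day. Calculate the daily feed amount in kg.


Feeding rate fraction = 3.9% / 100 = 0.039
Daily feed = 6950 kg * 0.039 = 271.05 kg/day

271.05 kg/day


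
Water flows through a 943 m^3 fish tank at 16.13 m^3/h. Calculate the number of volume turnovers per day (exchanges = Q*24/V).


Daily flow volume = 16.13 m^3/h * 24 h = 387.12 m^3/day
Exchanges = daily flow / tank volume = 387.12 / 943 = 0.41052 exchanges/day

0.41052 exchanges/day


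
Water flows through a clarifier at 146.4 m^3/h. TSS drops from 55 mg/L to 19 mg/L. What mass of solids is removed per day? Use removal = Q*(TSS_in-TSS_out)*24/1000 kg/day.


Concentration drop: TSS_in - TSS_out = 55 - 19 = 36 mg/L
Hourly solids removed = Q * dTSS = 146.4 m^3/h * 36 mg/L = 5270.4 g/h  (m^3/h * mg/L = g/h)
Daily solids removed = 5270.4 * 24 = 126489.6 g/day
Convert g to kg: 126489.6 / 1000 = 126.4896 kg/day

126.4896 kg/day


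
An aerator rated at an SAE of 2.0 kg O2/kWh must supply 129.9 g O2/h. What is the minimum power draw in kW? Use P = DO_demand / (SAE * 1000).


SAE in g O2/kWh = 2.0 * 1000 = 2000 g/kWh
P = DO_demand / SAE_g = 129.9 / 2000 = 0.06495 kW

0.06495 kW


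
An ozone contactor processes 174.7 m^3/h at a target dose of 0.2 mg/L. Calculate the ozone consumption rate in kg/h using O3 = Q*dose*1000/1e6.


O3 demand (mg/h) = Q * dose * 1000 = 174.7 * 0.2 * 1000 = 34940 mg/h
Convert mg to kg: 34940 / 1e6 = 0.03494 kg/h

0.03494 kg/h


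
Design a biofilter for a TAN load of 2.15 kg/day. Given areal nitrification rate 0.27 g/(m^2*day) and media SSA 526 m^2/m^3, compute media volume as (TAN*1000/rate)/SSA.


A = 2.15*1000 / 0.27 = 7962.963 m^2
V = 7962.963 / 526 = 15.1387

15.1387 m^3


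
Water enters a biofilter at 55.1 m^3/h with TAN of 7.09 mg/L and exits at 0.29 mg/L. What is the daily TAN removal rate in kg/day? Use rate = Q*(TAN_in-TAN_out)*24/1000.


Concentration drop: TAN_in - TAN_out = 7.09 - 0.29 = 6.8 mg/L
Hourly TAN removed = Q * dTAN = 55.1 m^3/h * 6.8 mg/L = 374.68 g/h  (m^3/h * mg/L = g/h)
Daily TAN removed = 374.68 * 24 = 8992.32 g/day
Convert to kg/day: 8992.32 / 1000 = 8.99232 kg/day

8.99232 kg/day


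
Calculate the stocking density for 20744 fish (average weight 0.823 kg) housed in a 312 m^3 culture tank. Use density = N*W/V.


Total biomass = 20744 fish * 0.823 kg = 17072.312 kg
Density = total biomass / volume = 17072.312 / 312 = 54.7189 kg/m^3

54.7189 kg/m^3


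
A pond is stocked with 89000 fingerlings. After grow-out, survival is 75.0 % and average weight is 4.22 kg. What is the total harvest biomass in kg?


Survivors = 89000 * 75.0/100 = 66750 fish
Harvest biomass = survivors * W_f = 66750 * 4.22 = 281685 kg

281685 kg


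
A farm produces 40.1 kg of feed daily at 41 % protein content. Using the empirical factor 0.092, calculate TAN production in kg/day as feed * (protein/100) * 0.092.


Protein in feed = 40.1 * 41/100 = 16.441 kg/day
TAN = protein * 0.092 = 16.441 * 0.092 = 1.512572 kg/day

1.512572 kg/day


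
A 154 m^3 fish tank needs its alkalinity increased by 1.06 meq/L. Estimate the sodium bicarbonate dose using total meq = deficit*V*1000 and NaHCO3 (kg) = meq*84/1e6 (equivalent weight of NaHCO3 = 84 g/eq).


Tank volume in L = 154 m^3 * 1000 = 154000 L
Total meq required = 1.06 meq/L * 154000 L = 163240 meq
NaHCO3 mass = 163240 meq * 84 mg/meq / 1e6 = 13.7122 kg

13.7122 kg


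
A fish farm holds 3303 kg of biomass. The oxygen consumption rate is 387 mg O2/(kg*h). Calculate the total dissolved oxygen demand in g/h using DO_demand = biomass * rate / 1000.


Total O2 consumption (mg/h) = 3303 kg * 387 mg/(kg*h) = 1278261 mg/h
Convert to g/h: 1278261 / 1000 = 1278.261 g/h

1278.261 g/h


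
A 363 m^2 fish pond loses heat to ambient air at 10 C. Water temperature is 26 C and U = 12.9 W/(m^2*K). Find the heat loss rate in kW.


Temperature difference dT = 26 - 10 = 16 K
Heat loss (W) = U * A * dT = 12.9 * 363 * 16 = 74923.2 W
Convert to kW: 74923.2 / 1000 = 74.9232 kW

74.9232 kW


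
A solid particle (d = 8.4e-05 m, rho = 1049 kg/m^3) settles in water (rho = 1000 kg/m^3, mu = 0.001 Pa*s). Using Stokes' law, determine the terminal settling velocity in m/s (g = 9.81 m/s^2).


Density difference: rho_p - rho_f = 1049 - 1000 = 49 kg/m^3
d^2 = (8.4e-05)^2 = 7.056e-09 m^2
Numerator = (rho_p - rho_f) * g * d^2 = 49 * 9.81 * 7.056e-09 = 3.3917486e-06
Denominator = 18 * mu = 18 * 0.001 = 0.018
v_s = 3.3917486e-06 / 0.018 = 1.8843e-04 m/s
Check: Re = rho_f * v_s * d / mu = 1000 * 1.8843e-04 * 8.4e-05 / 0.001 = 0.0158 < 1, so Stokes' law applies.

1.8843e-04 m/s


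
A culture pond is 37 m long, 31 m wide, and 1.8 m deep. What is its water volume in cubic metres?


Base area = L * W = 37 * 31 = 1147 m^2
Volume = area * depth = 1147 * 1.8 = 2064.6 m^3

2064.6 m^3


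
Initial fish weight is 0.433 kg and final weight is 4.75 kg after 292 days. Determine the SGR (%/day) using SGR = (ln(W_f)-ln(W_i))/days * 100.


ln(W_f) = ln(4.75) = 1.5581446
ln(W_i) = ln(0.433) = -0.83701755
ln(W_f) - ln(W_i) = 1.5581446 - -0.83701755 = 2.3951621
SGR = 2.3951621 / 292 * 100 = 0.820261 %/day

0.820261 %/day


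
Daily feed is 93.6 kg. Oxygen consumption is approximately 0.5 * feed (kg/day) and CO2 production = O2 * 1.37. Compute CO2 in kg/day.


O2 = 93.6 * 0.5 = 46.8
CO2 = 46.8 * 1.37 = 64.116

64.116 kg/day


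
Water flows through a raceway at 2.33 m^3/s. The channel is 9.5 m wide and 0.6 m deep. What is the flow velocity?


Cross-sectional area = W * d = 9.5 * 0.6 = 5.7 m^2
Velocity = Q / A = 2.33 / 5.7 = 0.408772 m/s

0.408772 m/s


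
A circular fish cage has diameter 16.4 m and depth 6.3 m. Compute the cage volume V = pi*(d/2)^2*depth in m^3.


r = d/2 = 16.4/2 = 8.2 m
Base area = pi*r^2 = pi*8.2^2 = 211.24069 m^2
Volume = 211.24069 * 6.3 = 1330.82 m^3

1330.82 m^3


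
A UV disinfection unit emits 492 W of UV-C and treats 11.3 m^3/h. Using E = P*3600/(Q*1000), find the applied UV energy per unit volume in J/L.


Energy delivered per hour = 492 W * 3600 s = 1771200 J/h
Volume treated per hour = 11.3 m^3/h * 1000 = 11300 L/h
dose = 1771200 / 11300 = 156.743 J/L

156.743 J/L


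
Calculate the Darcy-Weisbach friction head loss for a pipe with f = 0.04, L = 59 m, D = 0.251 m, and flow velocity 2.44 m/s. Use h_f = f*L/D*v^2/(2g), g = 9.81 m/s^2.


v^2 = 2.44^2 = 5.9536 m^2/s^2
L/D = 59/0.251 = 235.05976
h_f = f*(L/D)*v^2/(2g) = 0.04 * 235.05976 * 5.9536 / 19.62 = 2.85311 m

2.85311 m


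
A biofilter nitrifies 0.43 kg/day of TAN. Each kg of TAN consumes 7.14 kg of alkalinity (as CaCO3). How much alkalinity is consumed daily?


Alkalinity factor: 7.14 kg CaCO3 consumed per kg TAN nitrified
alk = 0.43 kg TAN * 7.14 = 3.0702 kg CaCO3/day

3.0702 kg CaCO3/day


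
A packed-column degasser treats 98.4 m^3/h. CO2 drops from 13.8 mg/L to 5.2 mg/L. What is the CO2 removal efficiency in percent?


CO2_out / CO2_in = 5.2 / 13.8 = 0.37681159
Fraction remaining = 0.37681159
efficiency = (1 - 0.37681159) * 100 = 62.3188 %

62.3188 %


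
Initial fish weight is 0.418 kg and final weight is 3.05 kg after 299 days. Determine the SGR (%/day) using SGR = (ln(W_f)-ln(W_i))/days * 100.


ln(W_f) = ln(3.05) = 1.1151416
ln(W_i) = ln(0.418) = -0.87227385
ln(W_f) - ln(W_i) = 1.1151416 - -0.87227385 = 1.9874155
SGR = 1.9874155 / 299 * 100 = 0.664687 %/day

0.664687 %/day


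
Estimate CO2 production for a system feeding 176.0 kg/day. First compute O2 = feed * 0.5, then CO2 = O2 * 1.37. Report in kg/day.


O2 = 176.0 * 0.5 = 88
CO2 = 88 * 1.37 = 120.56

120.56 kg/day


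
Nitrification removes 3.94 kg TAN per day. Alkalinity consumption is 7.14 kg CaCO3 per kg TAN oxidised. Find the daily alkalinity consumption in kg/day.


Alkalinity factor: 7.14 kg CaCO3 consumed per kg TAN nitrified
alk = 3.94 kg TAN * 7.14 = 28.1316 kg CaCO3/day

28.1316 kg CaCO3/day


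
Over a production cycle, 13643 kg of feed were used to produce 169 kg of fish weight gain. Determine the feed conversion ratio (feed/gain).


FCR = feed consumed / weight gained
FCR = 13643 kg / 169 kg = 80.7278

80.7278


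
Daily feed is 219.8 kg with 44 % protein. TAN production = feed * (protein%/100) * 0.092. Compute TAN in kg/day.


Protein in feed = 219.8 * 44/100 = 96.712 kg/day
TAN = protein * 0.092 = 96.712 * 0.092 = 8.897504 kg/day

8.897504 kg/day


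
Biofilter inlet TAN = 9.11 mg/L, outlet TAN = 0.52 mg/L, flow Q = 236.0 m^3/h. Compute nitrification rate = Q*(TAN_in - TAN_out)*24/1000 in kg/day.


Concentration drop: TAN_in - TAN_out = 9.11 - 0.52 = 8.59 mg/L
Hourly TAN removed = Q * dTAN = 236.0 m^3/h * 8.59 mg/L = 2027.24 g/h  (m^3/h * mg/L = g/h)
Daily TAN removed = 2027.24 * 24 = 48653.76 g/day
Convert to kg/day: 48653.76 / 1000 = 48.65376 kg/day

48.65376 kg/day


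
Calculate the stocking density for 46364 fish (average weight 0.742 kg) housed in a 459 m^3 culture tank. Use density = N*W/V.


Total biomass = 46364 fish * 0.742 kg = 34402.088 kg
Density = total biomass / volume = 34402.088 / 459 = 74.9501 kg/m^3

74.9501 kg/m^3


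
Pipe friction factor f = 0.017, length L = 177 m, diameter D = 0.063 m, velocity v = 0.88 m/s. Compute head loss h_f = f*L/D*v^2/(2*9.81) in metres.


v^2 = 0.88^2 = 0.7744 m^2/s^2
L/D = 177/0.063 = 2809.5238
h_f = f*(L/D)*v^2/(2g) = 0.017 * 2809.5238 * 0.7744 / 19.62 = 1.88516 m

1.88516 m


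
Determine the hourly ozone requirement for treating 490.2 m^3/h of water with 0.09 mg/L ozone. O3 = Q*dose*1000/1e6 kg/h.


O3 demand (mg/h) = Q * dose * 1000 = 490.2 * 0.09 * 1000 = 44118 mg/h
Convert mg to kg: 44118 / 1e6 = 0.044118 kg/h

0.044118 kg/h


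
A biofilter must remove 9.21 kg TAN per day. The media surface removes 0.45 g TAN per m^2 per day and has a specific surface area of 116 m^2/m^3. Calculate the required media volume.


A = 9.21*1000 / 0.45 = 20466.667 m^2
V = 20466.667 / 116 = 176.437

176.437 m^3


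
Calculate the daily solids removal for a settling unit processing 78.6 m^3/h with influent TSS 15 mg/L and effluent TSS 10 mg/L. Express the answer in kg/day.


Concentration drop: TSS_in - TSS_out = 15 - 10 = 5 mg/L
Hourly solids removed = Q * dTSS = 78.6 m^3/h * 5 mg/L = 393 g/h  (m^3/h * mg/L = g/h)
Daily solids removed = 393 * 24 = 9432 g/day
Convert g to kg: 9432 / 1000 = 9.432 kg/day

9.432 kg/day


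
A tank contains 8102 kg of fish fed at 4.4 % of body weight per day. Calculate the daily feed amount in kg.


Feeding rate fraction = 4.4% / 100 = 0.044
Daily feed = 8102 kg * 0.044 = 356.488 kg/day

356.488 kg/day


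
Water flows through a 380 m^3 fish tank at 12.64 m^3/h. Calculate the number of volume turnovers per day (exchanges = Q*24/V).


Daily flow volume = 12.64 m^3/h * 24 h = 303.36 m^3/day
Exchanges = daily flow / tank volume = 303.36 / 380 = 0.798316 exchanges/day

0.798316 exchanges/day


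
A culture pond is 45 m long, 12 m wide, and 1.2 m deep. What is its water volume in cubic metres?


Base area = L * W = 45 * 12 = 540 m^2
Volume = area * depth = 540 * 1.2 = 648 m^3

648 m^3


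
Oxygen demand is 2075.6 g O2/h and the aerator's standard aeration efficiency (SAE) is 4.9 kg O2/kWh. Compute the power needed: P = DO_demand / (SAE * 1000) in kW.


SAE in g O2/kWh = 4.9 * 1000 = 4900 g/kWh
P = DO_demand / SAE_g = 2075.6 / 4900 = 0.423592 kW

0.423592 kW


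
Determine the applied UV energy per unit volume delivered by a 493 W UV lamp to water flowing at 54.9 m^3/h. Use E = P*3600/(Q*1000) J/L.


Energy delivered per hour = 493 W * 3600 s = 1774800 J/h
Volume treated per hour = 54.9 m^3/h * 1000 = 54900 L/h
dose = 1774800 / 54900 = 32.3279 J/L

32.3279 J/L


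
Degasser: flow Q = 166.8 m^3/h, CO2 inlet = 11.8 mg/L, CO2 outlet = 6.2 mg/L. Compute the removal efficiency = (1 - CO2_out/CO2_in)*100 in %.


CO2_out / CO2_in = 6.2 / 11.8 = 0.52542373
Fraction remaining = 0.52542373
efficiency = (1 - 0.52542373) * 100 = 47.4576 %

47.4576 %


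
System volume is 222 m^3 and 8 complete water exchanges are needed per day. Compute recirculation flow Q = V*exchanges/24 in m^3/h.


Daily recirculation volume = 222 m^3 * 8 = 1776 m^3/day
Flow rate Q = daily volume / 24 h = 1776 / 24 = 74 m^3/h

74 m^3/h


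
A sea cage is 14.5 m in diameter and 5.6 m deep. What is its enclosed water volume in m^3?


r = d/2 = 14.5/2 = 7.25 m
Base area = pi*r^2 = pi*7.25^2 = 165.12996 m^2
Volume = 165.12996 * 5.6 = 924.728 m^3

924.728 m^3


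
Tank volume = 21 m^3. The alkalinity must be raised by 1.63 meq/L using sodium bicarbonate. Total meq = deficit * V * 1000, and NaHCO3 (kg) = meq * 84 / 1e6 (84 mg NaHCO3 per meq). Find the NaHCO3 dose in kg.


Tank volume in L = 21 m^3 * 1000 = 21000 L
Total meq required = 1.63 meq/L * 21000 L = 34230 meq
NaHCO3 mass = 34230 meq * 84 mg/meq / 1e6 = 2.87532 kg

2.87532 kg


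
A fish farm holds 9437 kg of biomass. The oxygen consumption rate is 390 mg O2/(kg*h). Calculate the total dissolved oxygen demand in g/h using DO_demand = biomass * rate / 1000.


Total O2 consumption (mg/h) = 9437 kg * 390 mg/(kg*h) = 3680430 mg/h
Convert to g/h: 3680430 / 1000 = 3680.43 g/h

3680.43 g/h


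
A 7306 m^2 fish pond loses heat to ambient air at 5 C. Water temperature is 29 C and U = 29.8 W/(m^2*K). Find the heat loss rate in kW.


Temperature difference dT = 29 - 5 = 24 K
Heat loss (W) = U * A * dT = 29.8 * 7306 * 24 = 5225251.2 W
Convert to kW: 5225251.2 / 1000 = 5225.2512 kW

5225.2512 kW


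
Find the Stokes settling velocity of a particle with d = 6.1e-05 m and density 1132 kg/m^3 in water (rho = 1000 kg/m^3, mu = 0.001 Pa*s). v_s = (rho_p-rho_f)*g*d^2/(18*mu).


Density difference: rho_p - rho_f = 1132 - 1000 = 132 kg/m^3
d^2 = (6.1e-05)^2 = 3.721e-09 m^2
Numerator = (rho_p - rho_f) * g * d^2 = 132 * 9.81 * 3.721e-09 = 4.8183973e-06
Denominator = 18 * mu = 18 * 0.001 = 0.018
v_s = 4.8183973e-06 / 0.018 = 2.67689e-04 m/s
Check: Re = rho_f * v_s * d / mu = 1000 * 2.67689e-04 * 6.1e-05 / 0.001 = 0.0163 < 1, so Stokes' law applies.

2.67689e-04 m/s
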